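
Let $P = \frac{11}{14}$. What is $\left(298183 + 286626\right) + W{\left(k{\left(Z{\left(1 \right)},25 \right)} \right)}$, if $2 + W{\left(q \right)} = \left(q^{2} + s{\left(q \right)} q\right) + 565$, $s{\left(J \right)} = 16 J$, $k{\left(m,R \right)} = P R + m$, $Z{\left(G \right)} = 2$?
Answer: $\frac{116293665}{196} \approx 5.9334 \cdot 10^{5}$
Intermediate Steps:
$P = \frac{11}{14}$ ($P = 11 \cdot \frac{1}{14} = \frac{11}{14} \approx 0.78571$)
$k{\left(m,R \right)} = m + \frac{11 R}{14}$ ($k{\left(m,R \right)} = \frac{11 R}{14} + m = m + \frac{11 R}{14}$)
$W{\left(q \right)} = 563 + 17 q^{2}$ ($W{\left(q \right)} = -2 + \left(\left(q^{2} + 16 q q\right) + 565\right) = -2 + \left(\left(q^{2} + 16 q^{2}\right) + 565\right) = -2 + \left(17 q^{2} + 565\right) = -2 + \left(565 + 17 q^{2}\right) = 563 + 17 q^{2}$)
$\left(298183 + 286626\right) + W{\left(k{\left(Z{\left(1 \right)},25 \right)} \right)} = \left(298183 + 286626\right) + \left(563 + 17 \left(2 + \frac{11}{14} \cdot 25\right)^{2}\right) = 584809 + \left(563 + 17 \left(2 + \frac{275}{14}\right)^{2}\right) = 584809 + \left(563 + 17 \left(\frac{303}{14}\right)^{2}\right) = 584809 + \left(563 + 17 \cdot \frac{91809}{196}\right) = 584809 + \left(563 + \frac{1560753}{196}\right) = 584809 + \frac{1671101}{196} = \frac{116293665}{196}$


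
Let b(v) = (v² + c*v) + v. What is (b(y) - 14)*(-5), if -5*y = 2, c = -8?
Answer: 276/5 ≈ 55.200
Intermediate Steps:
y = -⅖ (y = -⅕*2 = -⅖ ≈ -0.40000)
b(v) = v² - 7*v (b(v) = (v² - 8*v) + v = v² - 7*v)
(b(y) - 14)*(-5) = (-2*(-7 - ⅖)/5 - 14)*(-5) = (-⅖*(-37/5) - 14)*(-5) = (74/25 - 14)*(-5) = -276/25*(-5) = 276/5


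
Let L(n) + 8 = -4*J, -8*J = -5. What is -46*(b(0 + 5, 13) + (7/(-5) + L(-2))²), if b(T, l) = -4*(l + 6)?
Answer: -150903/50 ≈ -3018.1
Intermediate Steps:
J = 5/8 (J = -⅛*(-5) = 5/8 ≈ 0.62500)
L(n) = -21/2 (L(n) = -8 - 4*5/8 = -8 - 5/2 = -21/2)
b(T, l) = -24 - 4*l (b(T, l) = -4*(6 + l) = -24 - 4*l)
-46*(b(0 + 5, 13) + (7/(-5) + L(-2))²) = -46*((-24 - 4*13) + (7/(-5) - 21/2)²) = -46*((-24 - 52) + (7*(-⅕) - 21/2)²) = -46*(-76 + (-7/5 - 21/2)²) = -46*(-76 + (-119/10)²) = -46*(-76 + 14161/100) = -46*6561/100 = -150903/50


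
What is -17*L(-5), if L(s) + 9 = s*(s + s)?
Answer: -697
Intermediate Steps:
L(s) = -9 + 2*s**2 (L(s) = -9 + s*(s + s) = -9 + s*(2*s) = -9 + 2*s**2)
-17*L(-5) = -17*(-9 + 2*(-5)**2) = -17*(-9 + 2*25) = -17*(-9 + 50) = -17*41 = -697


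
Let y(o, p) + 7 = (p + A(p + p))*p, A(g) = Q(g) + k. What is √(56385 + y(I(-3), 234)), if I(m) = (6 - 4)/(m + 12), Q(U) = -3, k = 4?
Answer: 2*√27842 ≈ 333.72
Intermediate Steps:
I(m) = 2/(12 + m)
A(g) = 1 (A(g) = -3 + 4 = 1)
y(o, p) = -7 + p*(1 + p) (y(o, p) = -7 + (p + 1)*p = -7 + (1 + p)*p = -7 + p*(1 + p))
√(56385 + y(I(-3), 234)) = √(56385 + (-7 + 234 + 234²)) = √(56385 + (-7 + 234 + 54756)) = √(56385 + 54983) = √111368 = 2*√27842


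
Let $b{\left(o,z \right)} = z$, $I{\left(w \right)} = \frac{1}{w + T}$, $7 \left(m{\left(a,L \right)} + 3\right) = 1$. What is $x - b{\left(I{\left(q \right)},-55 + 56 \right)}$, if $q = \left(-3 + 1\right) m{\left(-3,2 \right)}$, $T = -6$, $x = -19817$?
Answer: $-19818$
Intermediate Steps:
$m{\left(a,L \right)} = - \frac{20}{7}$ ($m{\left(a,L \right)} = -3 + \frac{1}{7} \cdot 1 = -3 + \frac{1}{7} = - \frac{20}{7}$)
$q = \frac{40}{7}$ ($q = \left(-3 + 1\right) \left(- \frac{20}{7}\right) = \left(-2\right) \left(- \frac{20}{7}\right) = \frac{40}{7} \approx 5.7143$)
$I{\left(w \right)} = \frac{1}{-6 + w}$ ($I{\left(w \right)} = \frac{1}{w - 6} = \frac{1}{-6 + w}$)
$x - b{\left(I{\left(q \right)},-55 + 56 \right)} = -19817 - \left(-55 + 56\right) = -19817 - 1 = -19818$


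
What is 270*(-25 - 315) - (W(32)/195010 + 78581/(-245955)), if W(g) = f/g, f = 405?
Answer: -28179525892621171/306967581120 ≈ -91800.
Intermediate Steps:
W(g) = 405/g
270*(-25 - 315) - (W(32)/195010 + 78581/(-245955)) = 270*(-25 - 315) - ((405/32)/195010 + 78581/(-245955)) = 270*(-340) - ((405*(1/32))*(1/195010) + 78581*(-1/245955)) = -91800 - ((405/32)*(1/195010) - 78581/245955) = -91800 - (81/1248064 - 78581/245955) = -91800 - 1*(-98054194829/306967581120) = -91800 + 98054194829/306967581120 = -28179525892621171/306967581120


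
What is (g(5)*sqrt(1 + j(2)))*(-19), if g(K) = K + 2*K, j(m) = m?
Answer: -285*sqrt(3) ≈ -493.63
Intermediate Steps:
g(K) = 3*K
(g(5)*sqrt(1 + j(2)))*(-19) = ((3*5)*sqrt(1 + 2))*(-19) = (15*sqrt(3))*(-19) = -285*sqrt(3)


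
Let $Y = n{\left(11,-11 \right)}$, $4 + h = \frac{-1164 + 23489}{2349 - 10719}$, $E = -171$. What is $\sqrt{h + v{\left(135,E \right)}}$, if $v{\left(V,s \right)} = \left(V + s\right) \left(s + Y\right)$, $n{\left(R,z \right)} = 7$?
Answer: $\frac{13 \sqrt{10865190}}{558} \approx 76.794$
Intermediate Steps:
$h = - \frac{11161}{1674}$ ($h = -4 + \frac{-1164 + 23489}{2349 - 10719} = -4 + \frac{22325}{-8370} = -4 + 22325 \left(- \frac{1}{8370}\right) = -4 - \frac{4465}{1674} = - \frac{11161}{1674} \approx -6.6673$)
$Y = 7$
$v{\left(V,s \right)} = \left(7 + s\right) \left(V + s\right)$ ($v{\left(V,s \right)} = \left(V + s\right) \left(s + 7\right) = \left(V + s\right) \left(7 + s\right) = \left(7 + s\right) \left(V + s\right)$)
$\sqrt{h + v{\left(135,E \right)}} = \sqrt{- \frac{11161}{1674} + \left(\left(-171\right)^{2} + 7 \cdot 135 + 7 \left(-171\right) + 135 \left(-171\right)\right)} = \sqrt{- \frac{11161}{1674} + \left(29241 + 945 - 1197 - 23085\right)} = \sqrt{- \frac{11161}{1674} + 5904} = \sqrt{\frac{9872135}{1674}} = \frac{13 \sqrt{10865190}}{558}$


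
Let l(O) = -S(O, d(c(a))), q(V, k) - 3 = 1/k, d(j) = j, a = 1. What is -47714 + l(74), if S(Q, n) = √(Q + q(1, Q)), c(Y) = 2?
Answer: -47714 - √421726/74 ≈ -47723.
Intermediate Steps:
q(V, k) = 3 + 1/k
S(Q, n) = √(3 + Q + 1/Q) (S(Q, n) = √(Q + (3 + 1/Q)) = √(3 + Q + 1/Q))
l(O) = -√(3 + O + 1/O)
-47714 + l(74) = -47714 - √(3 + 74 + 1/74) = -47714 - √(5699/74) = -47714 - √421726/74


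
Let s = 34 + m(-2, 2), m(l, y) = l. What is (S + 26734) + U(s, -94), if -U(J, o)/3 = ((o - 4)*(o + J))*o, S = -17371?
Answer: 1722795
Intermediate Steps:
s = 32 (s = 34 - 2 = 32)
U(J, o) = -3*o*(-4 + o)*(J + o) (U(J, o) = -3*(o - 4)*(o + J)*o = -3*(-4 + o)*(J + o)*o = -3*o*(-4 + o)*(J + o))
(S + 26734) + U(s, -94) = (-17371 + 26734) + 3*(-94)*(-1*(-94)² + 4*32 + 4*(-94) - 1*32*(-94)) = 9363 + 3*(-94)*(-1*8836 + 128 - 376 + 3008) = 9363 + 3*(-94)*(-8836 + 128 - 376 + 3008) = 9363 + 3*(-94)*(-6076) = 9363 + 1713432 = 1722795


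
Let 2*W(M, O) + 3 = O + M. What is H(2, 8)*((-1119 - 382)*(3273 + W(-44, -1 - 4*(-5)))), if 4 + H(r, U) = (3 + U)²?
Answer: -572335803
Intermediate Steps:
H(r, U) = -4 + (3 + U)²
W(M, O) = -3/2 + M/2 + O/2 (W(M, O) = -3/2 + (O + M)/2 = -3/2 + (M + O)/2 = -3/2 + (M/2 + O/2) = -3/2 + M/2 + O/2)
H(2, 8)*((-1119 - 382)*(3273 + W(-44, -1 - 4*(-5)))) = (-4 + (3 + 8)²)*((-1119 - 382)*(3273 + (-3/2 + (½)*(-44) + (-1 - 4*(-5))/2))) = (-4 + 11²)*(-1501*(3273 + (-3/2 - 22 + (-1 + 20)/2))) = (-4 + 121)*(-1501*(3273 + (-3/2 - 22 + (½)*19))) = 117*(-1501*(3273 + (-3/2 - 22 + 19/2))) = 117*(-1501*(3273 - 14)) = 117*(-1501*3259) = 117*(-4891759) = -572335803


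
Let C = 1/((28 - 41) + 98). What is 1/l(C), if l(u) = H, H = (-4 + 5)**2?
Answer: 1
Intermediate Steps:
H = 1 (H = 1**2 = 1)
C = 1/85 (C = 1/(-13 + 98) = 1/85 ≈ 0.011765)
l(u) = 1
1/l(C) = 1/1 = 1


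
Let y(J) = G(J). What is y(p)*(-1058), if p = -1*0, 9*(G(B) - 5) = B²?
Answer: -5290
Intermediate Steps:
G(B) = 5 + B²/9
p = 0
y(J) = 5 + J²/9
y(p)*(-1058) = (5 + (⅑)*0²)*(-1058) = (5 + (⅑)*0)*(-1058) = (5 + 0)*(-1058) = 5*(-1058) = -5290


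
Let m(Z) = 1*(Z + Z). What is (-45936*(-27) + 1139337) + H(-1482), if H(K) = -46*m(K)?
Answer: 2515953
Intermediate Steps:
m(Z) = 2*Z (m(Z) = 1*(2*Z) = 2*Z)
H(K) = -92*K
(-45936*(-27) + 1139337) + H(-1482) = (-45936*(-27) + 1139337) - 92*(-1482) = (1240272 + 1139337) + 136344 = 2379609 + 136344 = 2515953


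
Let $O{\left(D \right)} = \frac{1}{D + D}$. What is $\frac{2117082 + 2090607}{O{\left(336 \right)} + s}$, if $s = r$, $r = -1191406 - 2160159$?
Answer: $- \frac{2827567008}{2252251679} \approx -1.2554$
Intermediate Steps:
$r = -3351565$
$s = -3351565$
$O{\left(D \right)} = \frac{1}{2 D}$
$\frac{2117082 + 2090607}{O{\left(336 \right)} + s} = \frac{2117082 + 2090607}{\frac{1}{2 \cdot 336} - 3351565} = \frac{4207689}{\frac{1}{2} \cdot \frac{1}{336} - 3351565} = \frac{4207689}{\frac{1}{672} - 3351565} = \frac{4207689}{- \frac{2252251679}{672}} = 4207689 \left(- \frac{672}{2252251679}\right) = - \frac{2827567008}{2252251679}$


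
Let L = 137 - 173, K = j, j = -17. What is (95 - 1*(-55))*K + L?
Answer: -2586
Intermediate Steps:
K = -17
L = -36
(95 - 1*(-55))*K + L = (95 - 1*(-55))*(-17) - 36 = (95 + 55)*(-17) - 36 = 150*(-17) - 36 = -2550 - 36 = -2586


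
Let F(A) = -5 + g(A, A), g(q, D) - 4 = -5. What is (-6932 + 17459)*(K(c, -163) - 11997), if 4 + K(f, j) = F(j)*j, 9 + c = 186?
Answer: -116039121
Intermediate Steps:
c = 177 (c = -9 + 186 = 177)
g(q, D) = -1 (g(q, D) = 4 - 5 = -1)
F(A) = -6 (F(A) = -5 - 1 = -6)
K(f, j) = -4 - 6*j
(-6932 + 17459)*(K(c, -163) - 11997) = (-6932 + 17459)*((-4 - 6*(-163)) - 11997) = 10527*((-4 + 978) - 11997) = 10527*(974 - 11997) = 10527*(-11023) = -116039121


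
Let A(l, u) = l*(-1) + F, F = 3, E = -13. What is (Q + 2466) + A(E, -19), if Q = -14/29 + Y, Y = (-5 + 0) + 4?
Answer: 71935/29 ≈ 2480.5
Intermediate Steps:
A(l, u) = 3 - l (A(l, u) = l*(-1) + 3 = -l + 3 = 3 - l)
Y = -1 (Y = -5 + 4 = -1)
Q = -43/29 (Q = -14/29 - 1 = -43/29 ≈ -1.4828)
(Q + 2466) + A(E, -19) = (-43/29 + 2466) + (3 - 1*(-13)) = 71471/29 + (3 + 13) = 71471/29 + 16 = 71935/29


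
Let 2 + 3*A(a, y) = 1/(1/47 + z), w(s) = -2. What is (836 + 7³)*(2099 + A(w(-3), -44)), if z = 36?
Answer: 4188390426/1693 ≈ 2.4739e+6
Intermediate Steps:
A(a, y) = -1113/1693 (A(a, y) = -⅔ + 1/(3*(1/47 + 36)) = -⅔ + 1/(3*(1693/47)) = -⅔ + (⅓)*(47/1693) = -⅔ + 47/5079 = -1113/1693)
(836 + 7³)*(2099 + A(w(-3), -44)) = (836 + 7³)*(2099 - 1113/1693) = (836 + 343)*(3552494/1693) = 1179*(3552494/1693) = 4188390426/1693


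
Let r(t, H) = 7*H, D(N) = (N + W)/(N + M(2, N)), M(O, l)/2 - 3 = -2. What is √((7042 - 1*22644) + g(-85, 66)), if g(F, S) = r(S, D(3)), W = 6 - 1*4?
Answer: I*√15595 ≈ 124.88*I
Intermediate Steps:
M(O, l) = 2 (M(O, l) = 6 + 2*(-2) = 6 - 4 = 2)
W = 2 (W = 6 - 4 = 2)
D(N) = 1 (D(N) = (N + 2)/(N + 2) = (2 + N)/(2 + N) = 1)
g(F, S) = 7 (g(F, S) = 7*1 = 7)
√((7042 - 1*22644) + g(-85, 66)) = √((7042 - 1*22644) + 7) = √((7042 - 22644) + 7) = √(-15602 + 7) = √(-15595) = I*√15595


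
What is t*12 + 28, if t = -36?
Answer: -404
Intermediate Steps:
t*12 + 28 = -36*12 + 28 = -432 + 28 = -404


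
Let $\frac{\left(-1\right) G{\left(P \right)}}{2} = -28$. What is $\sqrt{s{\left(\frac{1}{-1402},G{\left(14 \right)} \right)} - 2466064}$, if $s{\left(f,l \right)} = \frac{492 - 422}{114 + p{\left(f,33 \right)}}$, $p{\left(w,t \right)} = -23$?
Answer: $\frac{i \sqrt{416764686}}{13} \approx 1570.4 i$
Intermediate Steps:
$G{\left(P \right)} = 56$ ($G{\left(P \right)} = \left(-2\right) \left(-28\right) = 56$)
$s{\left(f,l \right)} = \frac{10}{13}$ ($s{\left(f,l \right)} = \frac{492 - 422}{114 - 23} = \frac{70}{91} = 70 \cdot \frac{1}{91} = \frac{10}{13}$)
$\sqrt{s{\left(\frac{1}{-1402},G{\left(14 \right)} \right)} - 2466064} = \sqrt{\frac{10}{13} - 2466064} = \sqrt{- \frac{32058822}{13}} = \frac{i \sqrt{416764686}}{13}$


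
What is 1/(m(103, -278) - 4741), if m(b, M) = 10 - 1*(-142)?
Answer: -1/4589 ≈ -0.00021791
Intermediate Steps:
m(b, M) = 152 (m(b, M) = 10 + 142 = 152)
1/(m(103, -278) - 4741) = 1/(152 - 4741) = 1/(-4589) = -1/4589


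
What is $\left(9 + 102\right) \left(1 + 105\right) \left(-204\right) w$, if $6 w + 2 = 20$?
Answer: $-7200792$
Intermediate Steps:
$w = 3$ ($w = - \frac{1}{3} + \frac{1}{6} \cdot 20 = - \frac{1}{3} + \frac{10}{3} = 3$)
$\left(9 + 102\right) \left(1 + 105\right) \left(-204\right) w = \left(9 + 102\right) \left(1 + 105\right) \left(-204\right) 3 = 111 \cdot 106 \left(-204\right) 3 = 11766 \left(-204\right) 3 = \left(-2400264\right) 3 = -7200792$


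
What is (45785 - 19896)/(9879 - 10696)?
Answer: -25889/817 ≈ -31.688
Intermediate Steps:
(45785 - 19896)/(9879 - 10696) = 25889/(-817) = 25889*(-1/817) = -25889/817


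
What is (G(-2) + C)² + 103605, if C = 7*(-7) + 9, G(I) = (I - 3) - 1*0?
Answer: 105630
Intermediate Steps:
G(I) = -3 + I (G(I) = (-3 + I) + 0 = -3 + I)
C = -40 (C = -49 + 9 = -40)
(G(-2) + C)² + 103605 = ((-3 - 2) - 40)² + 103605 = (-5 - 40)² + 103605 = (-45)² + 103605 = 2025 + 103605 = 105630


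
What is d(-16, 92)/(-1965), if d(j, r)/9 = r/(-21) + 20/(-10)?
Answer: 134/4585 ≈ 0.029226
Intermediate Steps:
d(j, r) = -18 - 3*r/7 (d(j, r) = 9*(r/(-21) + 20/(-10)) = 9*(r*(-1/21) + 20*(-1/10)) = 9*(-r/21 - 2) = 9*(-2 - r/21) = -18 - 3*r/7)
d(-16, 92)/(-1965) = (-18 - 3/7*92)/(-1965) = (-18 - 276/7)*(-1/1965) = -402/7*(-1/1965) = 134/4585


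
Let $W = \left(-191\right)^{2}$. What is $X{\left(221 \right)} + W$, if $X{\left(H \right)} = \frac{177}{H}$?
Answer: $\frac{8062478}{221} \approx 36482.0$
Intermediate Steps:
$W = 36481$
$X{\left(221 \right)} + W = \frac{177}{221} + 36481 = \frac{8062478}{221}$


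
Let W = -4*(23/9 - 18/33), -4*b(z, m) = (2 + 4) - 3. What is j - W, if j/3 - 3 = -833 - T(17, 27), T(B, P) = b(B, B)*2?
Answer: -490537/198 ≈ -2477.5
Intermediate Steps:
b(z, m) = -¾ (b(z, m) = -((2 + 4) - 3)/4 = -(6 - 3)/4 = -¼*3 = -¾)
T(B, P) = -3/2 (T(B, P) = -¾*2 = -3/2)
W = -796/99 (W = -4*(23*(⅑) - 18*1/33) = -4*(23/9 - 6/11) = -4*199/99 = -796/99 ≈ -8.0404)
j = -4971/2 (j = 9 + 3*(-833 - 1*(-3/2)) = 9 + 3*(-833 + 3/2) = 9 + 3*(-1663/2) = 9 - 4989/2 = -4971/2 ≈ -2485.5)
j - W = -4971/2 - 1*(-796/99) = -4971/2 + 796/99 = -490537/198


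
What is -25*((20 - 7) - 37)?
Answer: 600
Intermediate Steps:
-25*((20 - 7) - 37) = -25*(13 - 37) = -25*(-24) = 600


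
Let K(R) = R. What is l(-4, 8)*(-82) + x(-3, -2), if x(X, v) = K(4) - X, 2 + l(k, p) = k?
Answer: 499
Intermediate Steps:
l(k, p) = -2 + k
x(X, v) = 4 - X
l(-4, 8)*(-82) + x(-3, -2) = (-2 - 4)*(-82) + (4 - 1*(-3)) = -6*(-82) + (4 + 3) = 492 + 7 = 499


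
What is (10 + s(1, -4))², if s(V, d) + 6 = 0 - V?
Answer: 9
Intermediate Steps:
s(V, d) = -6 - V (s(V, d) = -6 + (0 - V) = -6 - V)
(10 + s(1, -4))² = (10 + (-6 - 1*1))² = (10 + (-6 - 1))² = (10 - 7)² = 3² = 9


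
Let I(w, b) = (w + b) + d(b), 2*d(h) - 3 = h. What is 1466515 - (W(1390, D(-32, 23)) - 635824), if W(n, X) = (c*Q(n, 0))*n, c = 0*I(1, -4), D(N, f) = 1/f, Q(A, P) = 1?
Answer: 2102339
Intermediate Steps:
d(h) = 3/2 + h/2
I(w, b) = 3/2 + w + 3*b/2 (I(w, b) = (w + b) + (3/2 + b/2) = (b + w) + (3/2 + b/2) = 3/2 + w + 3*b/2)
c = 0 (c = 0*(3/2 + 1 + (3/2)*(-4)) = 0*(3/2 + 1 - 6) = 0*(-7/2) = 0)
W(n, X) = 0 (W(n, X) = (0*1)*n = 0*n = 0)
1466515 - (W(1390, D(-32, 23)) - 635824) = 1466515 - (0 - 635824) = 1466515 - 1*(-635824) = 1466515 + 635824 = 2102339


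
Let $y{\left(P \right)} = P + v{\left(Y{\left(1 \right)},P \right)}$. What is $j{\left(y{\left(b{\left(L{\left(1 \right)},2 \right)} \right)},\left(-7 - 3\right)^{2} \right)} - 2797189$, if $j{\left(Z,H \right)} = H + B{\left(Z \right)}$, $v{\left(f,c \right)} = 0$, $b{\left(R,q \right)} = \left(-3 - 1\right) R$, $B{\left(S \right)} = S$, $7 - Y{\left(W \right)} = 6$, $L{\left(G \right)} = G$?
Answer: $-2797093$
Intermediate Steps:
$Y{\left(W \right)} = 1$ ($Y{\left(W \right)} = 7 - 6 = 1$)
$b{\left(R,q \right)} = - 4 R$
$y{\left(P \right)} = P$ ($y{\left(P \right)} = P + 0 = P$)
$j{\left(Z,H \right)} = H + Z$
$j{\left(y{\left(b{\left(L{\left(1 \right)},2 \right)} \right)},\left(-7 - 3\right)^{2} \right)} - 2797189 = \left(\left(-7 - 3\right)^{2} - 4\right) - 2797189 = \left(\left(-10\right)^{2} - 4\right) - 2797189 = \left(100 - 4\right) - 2797189 = 96 - 2797189 = -2797093$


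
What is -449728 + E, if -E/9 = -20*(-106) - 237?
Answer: -466675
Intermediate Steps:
E = -16947 (E = -9*(-20*(-106) - 237) = -9*(2120 - 237) = -9*1883 = -16947)
-449728 + E = -449728 - 16947 = -466675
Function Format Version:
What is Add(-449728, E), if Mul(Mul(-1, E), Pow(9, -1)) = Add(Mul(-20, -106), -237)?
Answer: -466675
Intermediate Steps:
E = -16947 (E = Mul(-9, Add(Mul(-20, -106), -237)) = Mul(-9, Add(2120, -237)) = Mul(-9, 1883) = -16947)
Add(-449728, E) = Add(-449728, -16947) = -466675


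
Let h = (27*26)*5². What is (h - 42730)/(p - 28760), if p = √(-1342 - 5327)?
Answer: 724176800/827144269 + 75540*I*√741/827144269 ≈ 0.87551 + 0.002486*I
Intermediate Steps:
h = 17550 (h = 702*25 = 17550)
p = 3*I*√741 (p = √(-6669) = 3*I*√741 ≈ 81.664*I)
(h - 42730)/(p - 28760) = (17550 - 42730)/(3*I*√741 - 28760) = -25180/(-28760 + 3*I*√741)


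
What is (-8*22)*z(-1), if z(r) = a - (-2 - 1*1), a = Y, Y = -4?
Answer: 176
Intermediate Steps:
a = -4
z(r) = -1 (z(r) = -4 - (-2 - 1*1) = -4 - (-2 - 1) = -4 - 1*(-3) = -4 + 3 = -1)
(-8*22)*z(-1) = -8*22*(-1) = -176*(-1) = 176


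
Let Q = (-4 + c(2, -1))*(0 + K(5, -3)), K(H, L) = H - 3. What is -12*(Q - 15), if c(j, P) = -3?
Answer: 348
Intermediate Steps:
K(H, L) = -3 + H
Q = -14 (Q = (-4 - 3)*(0 + (-3 + 5)) = -7*(0 + 2) = -7*2 = -14)
-12*(Q - 15) = -12*(-14 - 15) = -12*(-29) = 348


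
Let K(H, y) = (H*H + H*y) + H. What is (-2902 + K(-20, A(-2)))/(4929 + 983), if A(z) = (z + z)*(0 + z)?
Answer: -1341/2956 ≈ -0.45365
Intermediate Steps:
A(z) = 2*z² (A(z) = (2*z)*z = 2*z²)
K(H, y) = H + H² + H*y (K(H, y) = (H² + H*y) + H = H + H² + H*y)
(-2902 + K(-20, A(-2)))/(4929 + 983) = (-2902 - 20*(1 - 20 + 2*(-2)²))/(4929 + 983) = (-2902 - 20*(1 - 20 + 2*4))/5912 = (-2902 - 20*(1 - 20 + 8))*(1/5912) = (-2902 - 20*(-11))*(1/5912) = (-2902 + 220)*(1/5912) = -2682*1/5912 = -1341/2956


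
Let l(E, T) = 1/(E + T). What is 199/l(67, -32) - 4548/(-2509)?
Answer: 17479733/2509 ≈ 6966.8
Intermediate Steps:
199/l(67, -32) - 4548/(-2509) = 199/(1/(67 - 32)) - 4548/(-2509) = 199/(1/35) - 4548*(-1/2509) = 199/(1/35) + 4548/2509 = 199*35 + 4548/2509 = 6965 + 4548/2509 = 17479733/2509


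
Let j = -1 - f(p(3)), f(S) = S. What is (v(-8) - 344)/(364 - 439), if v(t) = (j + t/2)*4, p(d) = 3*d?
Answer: 16/3 ≈ 5.3333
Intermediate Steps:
j = -10 (j = -1 - 3*3 = -1 - 1*9 = -1 - 9 = -10)
v(t) = -40 + 2*t (v(t) = (-10 + t/2)*4 = -40 + 2*t)
(v(-8) - 344)/(364 - 439) = ((-40 + 2*(-8)) - 344)/(364 - 439) = ((-40 - 16) - 344)/(-75) = (-56 - 344)*(-1/75) = -400*(-1/75) = 16/3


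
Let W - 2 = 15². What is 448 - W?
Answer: 221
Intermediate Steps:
W = 227 (W = 2 + 15² = 2 + 225 = 227)
448 - W = 448 - 1*227 = 448 - 227 = 221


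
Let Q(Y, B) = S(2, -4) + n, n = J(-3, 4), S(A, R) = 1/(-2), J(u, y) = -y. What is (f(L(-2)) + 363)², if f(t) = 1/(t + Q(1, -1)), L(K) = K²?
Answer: 130321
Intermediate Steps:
S(A, R) = -½
n = -4 (n = -1*4 = -4)
Q(Y, B) = -9/2 (Q(Y, B) = -½ - 4 = -9/2)
f(t) = 1/(-9/2 + t) (f(t) = 1/(t - 9/2) = 1/(-9/2 + t))
(f(L(-2)) + 363)² = (2/(-9 + 2*(-2)²) + 363)² = (2/(-9 + 2*4) + 363)² = (2/(-9 + 8) + 363)² = (2/(-1) + 363)² = (2*(-1) + 363)² = (-2 + 363)² = 361² = 130321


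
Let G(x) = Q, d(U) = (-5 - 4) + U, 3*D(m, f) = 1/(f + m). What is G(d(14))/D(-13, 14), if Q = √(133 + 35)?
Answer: 6*√42 ≈ 38.884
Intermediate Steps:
D(m, f) = 1/(3*(f + m))
d(U) = -9 + U
Q = 2*√42 (Q = √168 = 2*√42 ≈ 12.961)
G(x) = 2*√42
G(d(14))/D(-13, 14) = (2*√42)/((1/(3*(14 - 13)))) = (2*√42)/(((⅓)/1)) = (2*√42)/(((⅓)*1)) = (2*√42)/(⅓) = (2*√42)*3 = 6*√42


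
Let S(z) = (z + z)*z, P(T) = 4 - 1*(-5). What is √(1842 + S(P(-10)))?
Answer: 2*√501 ≈ 44.766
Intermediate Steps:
P(T) = 9 (P(T) = 4 + 5 = 9)
S(z) = 2*z² (S(z) = (2*z)*z = 2*z²)
√(1842 + S(P(-10))) = √(1842 + 2*9²) = √(1842 + 2*81) = √(1842 + 162) = √2004 = 2*√501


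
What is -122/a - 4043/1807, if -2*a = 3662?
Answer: -552483/254509 ≈ -2.1708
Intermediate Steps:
a = -1831 (a = -½*3662 = -1831)
-122/a - 4043/1807 = -122/(-1831) - 4043/1807 = -122*(-1/1831) - 4043*1/1807 = 122/1831 - 311/139 = -552483/254509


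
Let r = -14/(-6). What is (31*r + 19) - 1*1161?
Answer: -3209/3 ≈ -1069.7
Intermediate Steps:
r = 7/3 (r = -14*(-⅙) = 7/3 ≈ 2.3333)
(31*r + 19) - 1*1161 = (31*(7/3) + 19) - 1*1161 = (217/3 + 19) - 1161 = 274/3 - 1161 = -3209/3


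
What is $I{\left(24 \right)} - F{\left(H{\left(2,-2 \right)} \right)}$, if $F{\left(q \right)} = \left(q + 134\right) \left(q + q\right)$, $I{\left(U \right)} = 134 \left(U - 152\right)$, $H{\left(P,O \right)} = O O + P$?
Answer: $-18832$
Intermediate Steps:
$H{\left(P,O \right)} = P + O^{2}$ ($H{\left(P,O \right)} = O^{2} + P = P + O^{2}$)
$I{\left(U \right)} = -20368 + 134 U$ ($I{\left(U \right)} = 134 \left(-152 + U\right) = -20368 + 134 U$)
$F{\left(q \right)} = 2 q \left(134 + q\right)$ ($F{\left(q \right)} = \left(134 + q\right) 2 q = 2 q \left(134 + q\right)$)
$I{\left(24 \right)} - F{\left(H{\left(2,-2 \right)} \right)} = \left(-20368 + 134 \cdot 24\right) - 2 \left(2 + \left(-2\right)^{2}\right) \left(134 + \left(2 + \left(-2\right)^{2}\right)\right) = \left(-20368 + 3216\right) - 2 \left(2 + 4\right) \left(134 + \left(2 + 4\right)\right) = -17152 - 2 \cdot 6 \left(134 + 6\right) = -17152 - 2 \cdot 6 \cdot 140 = -17152 - 1680 = -18832$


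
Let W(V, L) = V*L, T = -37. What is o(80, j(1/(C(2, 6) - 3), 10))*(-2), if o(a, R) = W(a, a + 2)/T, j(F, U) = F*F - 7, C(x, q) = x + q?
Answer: 13120/37 ≈ 354.59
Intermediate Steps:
C(x, q) = q + x
W(V, L) = L*V
j(F, U) = -7 + F**2 (j(F, U) = F**2 - 7 = -7 + F**2)
o(a, R) = -a*(2 + a)/37 (o(a, R) = ((a + 2)*a)/(-37) = ((2 + a)*a)*(-1/37) = (a*(2 + a))*(-1/37) = -a*(2 + a)/37)
o(80, j(1/(C(2, 6) - 3), 10))*(-2) = -1/37*80*(2 + 80)*(-2) = -1/37*80*82*(-2) = -6560/37*(-2) = 13120/37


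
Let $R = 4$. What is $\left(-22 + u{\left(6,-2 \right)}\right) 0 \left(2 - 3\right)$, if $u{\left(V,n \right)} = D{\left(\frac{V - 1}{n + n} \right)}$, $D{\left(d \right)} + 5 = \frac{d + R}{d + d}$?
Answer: $0$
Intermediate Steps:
$D{\left(d \right)} = -5 + \frac{4 + d}{2 d}$ ($D{\left(d \right)} = -5 + \frac{d + 4}{d + d} = -5 + \frac{4 + d}{2 d}$)
$u{\left(V,n \right)} = - \frac{9}{2} + \frac{4 n}{-1 + V}$ ($u{\left(V,n \right)} = - \frac{9}{2} + \frac{2}{\left(V - 1\right) \frac{1}{n + n}} = - \frac{9}{2} + \frac{2}{\left(-1 + V\right) \frac{1}{2 n}} = - \frac{9}{2} + \frac{2}{\frac{1}{2} \frac{1}{n} \left(-1 + V\right)} = - \frac{9}{2} + 2 \frac{2 n}{-1 + V} = - \frac{9}{2} + \frac{4 n}{-1 + V}$)
$\left(-22 + u{\left(6,-2 \right)}\right) 0 \left(2 - 3\right) = \left(-22 + \frac{9 - 54 + 8 \left(-2\right)}{2 \left(-1 + 6\right)}\right) 0 \left(2 - 3\right) = \left(-22 + \frac{9 - 54 - 16}{2 \cdot 5}\right) 0 \left(-1\right) = \left(-22 + \frac{1}{2} \cdot \frac{1}{5} \left(-61\right)\right) 0 = \left(-22 - \frac{61}{10}\right) 0 = \left(- \frac{281}{10}\right) 0 = 0$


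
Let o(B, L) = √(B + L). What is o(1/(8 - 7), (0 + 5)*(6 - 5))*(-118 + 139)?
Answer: 21*√6 ≈ 51.439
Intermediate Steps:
o(1/(8 - 7), (0 + 5)*(6 - 5))*(-118 + 139) = √(1/(8 - 7) + (0 + 5)*(6 - 5))*(-118 + 139) = √(1/1 + 5*1)*21 = √(1 + 5)*21 = √6*21 = 21*√6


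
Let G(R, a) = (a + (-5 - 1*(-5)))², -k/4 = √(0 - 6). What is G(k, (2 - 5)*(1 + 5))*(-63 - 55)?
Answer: -38232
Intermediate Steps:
k = -4*I*√6 (k = -4*√(0 - 6) = -4*I*√6 ≈ -9.798*I)
G(R, a) = a² (G(R, a) = (a + (-5 + 5))² = (a + 0)² = a²)
G(k, (2 - 5)*(1 + 5))*(-63 - 55) = ((2 - 5)*(1 + 5))²*(-63 - 55) = (-3*6)²*(-118) = (-18)²*(-118) = 324*(-118) = -38232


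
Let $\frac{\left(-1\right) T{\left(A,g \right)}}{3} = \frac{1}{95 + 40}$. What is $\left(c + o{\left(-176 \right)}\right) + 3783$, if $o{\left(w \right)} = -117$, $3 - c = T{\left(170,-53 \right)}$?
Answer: $\frac{165106}{45} \approx 3669.0$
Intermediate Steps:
$T{\left(A,g \right)} = - \frac{1}{45}$ ($T{\left(A,g \right)} = - \frac{3}{95 + 40} = - \frac{3}{135} = \left(-3\right) \frac{1}{135} = - \frac{1}{45}$)
$c = \frac{136}{45}$ ($c = 3 - - \frac{1}{45} = 3 + \frac{1}{45} = \frac{136}{45} \approx 3.0222$)
$\left(c + o{\left(-176 \right)}\right) + 3783 = \left(\frac{136}{45} - 117\right) + 3783 = - \frac{5129}{45} + 3783 = \frac{165106}{45}$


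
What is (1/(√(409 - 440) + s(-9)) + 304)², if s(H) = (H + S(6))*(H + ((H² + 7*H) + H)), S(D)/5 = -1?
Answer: (9424 - I*√31)²/961 ≈ 92416.0 - 109.2*I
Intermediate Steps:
S(D) = -5 (S(D) = 5*(-1) = -5)
s(H) = (-5 + H)*(H² + 9*H) (s(H) = (H - 5)*(H + ((H² + 7*H) + H)) = (-5 + H)*(H + (H² + 8*H)) = (-5 + H)*(H² + 9*H))
(1/(√(409 - 440) + s(-9)) + 304)² = (1/(√(409 - 440) - 9*(-45 + (-9)² + 4*(-9))) + 304)² = (1/(√(-31) - 9*(-45 + 81 - 36)) + 304)² = (1/(I*√31 - 9*0) + 304)² = (1/(I*√31 + 0) + 304)² = (1/(I*√31) + 304)² = (-I*√31/31 + 304)² = (304 - I*√31/31)²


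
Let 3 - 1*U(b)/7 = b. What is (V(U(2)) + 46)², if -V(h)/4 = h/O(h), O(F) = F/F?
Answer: 324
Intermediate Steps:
U(b) = 21 - 7*b
O(F) = 1
V(h) = -4*h (V(h) = -4*h/1 = -4*h)
(V(U(2)) + 46)² = (-4*(21 - 7*2) + 46)² = (-4*(21 - 14) + 46)² = (-4*7 + 46)² = (-28 + 46)² = 18² = 324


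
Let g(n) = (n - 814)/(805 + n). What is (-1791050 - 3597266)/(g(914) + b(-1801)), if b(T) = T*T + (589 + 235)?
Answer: -9262515204/5577166675 ≈ -1.6608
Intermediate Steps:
g(n) = (-814 + n)/(805 + n)
b(T) = 824 + T² (b(T) = T² + 824 = 824 + T²)
(-1791050 - 3597266)/(g(914) + b(-1801)) = (-1791050 - 3597266)/((-814 + 914)/(805 + 914) + (824 + (-1801)²)) = -5388316/(100/1719 + (824 + 3243601)) = -5388316/((1/1719)*100 + 3244425) = -5388316/(100/1719 + 3244425) = -5388316/5577166675/1719 = -5388316*1719/5577166675 = -9262515204/5577166675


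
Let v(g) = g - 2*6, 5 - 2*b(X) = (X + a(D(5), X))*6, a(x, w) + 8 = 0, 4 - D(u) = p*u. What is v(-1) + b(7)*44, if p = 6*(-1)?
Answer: 229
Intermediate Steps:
p = -6
D(u) = 4 + 6*u (D(u) = 4 - (-6)*u = 4 + 6*u)
a(x, w) = -8 (a(x, w) = -8 + 0 = -8)
b(X) = 53/2 - 3*X (b(X) = 5/2 - (X - 8)*6/2 = 5/2 - (-8 + X)*6/2 = 5/2 - (-48 + 6*X)/2 = 5/2 + (24 - 3*X) = 53/2 - 3*X)
v(g) = -12 + g (v(g) = g - 12 = -12 + g)
v(-1) + b(7)*44 = (-12 - 1) + (53/2 - 3*7)*44 = -13 + (53/2 - 21)*44 = -13 + (11/2)*44 = -13 + 242 = 229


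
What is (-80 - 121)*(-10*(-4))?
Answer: -8040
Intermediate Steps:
(-80 - 121)*(-10*(-4)) = -201*40 = -8040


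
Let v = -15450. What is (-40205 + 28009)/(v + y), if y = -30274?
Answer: 3049/11431 ≈ 0.26673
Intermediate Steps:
(-40205 + 28009)/(v + y) = (-40205 + 28009)/(-15450 - 30274) = -12196/(-45724) = -12196*(-1/45724) = 3049/11431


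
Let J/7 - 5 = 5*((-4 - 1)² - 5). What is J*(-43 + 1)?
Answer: -30870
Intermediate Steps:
J = 735 (J = 35 + 7*(5*((-4 - 1)² - 5)) = 35 + 7*(5*((-5)² - 5)) = 35 + 7*(5*(25 - 5)) = 35 + 7*(5*20) = 35 + 7*100 = 35 + 700 = 735)
J*(-43 + 1) = 735*(-43 + 1) = 735*(-42) = -30870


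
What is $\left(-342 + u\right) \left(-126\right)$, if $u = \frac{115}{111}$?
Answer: $\frac{1589574}{37} \approx 42961.0$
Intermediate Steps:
$u = \frac{115}{111}$ ($u = 115 \cdot \frac{1}{111} = \frac{115}{111} \approx 1.036$)
$\left(-342 + u\right) \left(-126\right) = \left(-342 + \frac{115}{111}\right) \left(-126\right) = \left(- \frac{37847}{111}\right) \left(-126\right) = \frac{1589574}{37}$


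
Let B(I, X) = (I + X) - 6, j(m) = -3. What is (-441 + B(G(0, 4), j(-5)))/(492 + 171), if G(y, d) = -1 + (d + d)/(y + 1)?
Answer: -443/663 ≈ -0.66817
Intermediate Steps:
G(y, d) = -1 + 2*d/(1 + y) (G(y, d) = -1 + (2*d)/(1 + y) = -1 + 2*d/(1 + y))
B(I, X) = -6 + I + X
(-441 + B(G(0, 4), j(-5)))/(492 + 171) = (-441 + (-6 + (-1 - 1*0 + 2*4)/(1 + 0) - 3))/(492 + 171) = (-441 + (-6 + (-1 + 0 + 8)/1 - 3))/663 = (-441 + (-6 + 1*7 - 3))*(1/663) = (-441 + (-6 + 7 - 3))*(1/663) = (-441 - 2)*(1/663) = -443*1/663 = -443/663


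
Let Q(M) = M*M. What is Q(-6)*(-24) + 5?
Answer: -859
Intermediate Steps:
Q(M) = M²
Q(-6)*(-24) + 5 = (-6)²*(-24) + 5 = 36*(-24) + 5 = -864 + 5 = -859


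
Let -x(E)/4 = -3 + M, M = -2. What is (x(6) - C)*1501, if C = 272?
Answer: -378252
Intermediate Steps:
x(E) = 20 (x(E) = -4*(-3 - 2) = -4*(-5) = 20)
(x(6) - C)*1501 = (20 - 1*272)*1501 = (20 - 272)*1501 = -252*1501 = -378252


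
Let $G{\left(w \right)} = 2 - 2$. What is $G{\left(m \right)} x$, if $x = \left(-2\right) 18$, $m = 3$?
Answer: $0$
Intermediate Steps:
$G{\left(w \right)} = 0$
$x = -36$
$G{\left(m \right)} x = 0 \left(-36\right) = 0$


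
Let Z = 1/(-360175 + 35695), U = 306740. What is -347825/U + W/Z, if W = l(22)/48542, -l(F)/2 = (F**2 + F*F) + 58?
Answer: 1570928600225/114536716 ≈ 13716.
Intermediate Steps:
l(F) = -116 - 4*F**2 (l(F) = -2*((F**2 + F*F) + 58) = -2*((F**2 + F**2) + 58) = -2*(2*F**2 + 58) = -2*(58 + 2*F**2) = -116 - 4*F**2)
Z = -1/324480 (Z = 1/(-324480) = -1/324480 ≈ -3.0819e-6)
W = -1026/24271 (W = (-116 - 4*22**2)/48542 = (-116 - 4*484)*(1/48542) = (-116 - 1936)*(1/48542) = -2052*1/48542 = -1026/24271 ≈ -0.042273)
-347825/U + W/Z = -347825/306740 - 1026/(24271*(-1/324480)) = -347825*1/306740 - 1026/24271*(-324480) = -69565/61348 + 25608960/1867 = 1570928600225/114536716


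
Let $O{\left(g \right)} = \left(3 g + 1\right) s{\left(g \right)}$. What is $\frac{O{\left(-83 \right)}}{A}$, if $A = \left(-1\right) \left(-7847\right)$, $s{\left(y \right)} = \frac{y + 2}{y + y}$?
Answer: $- \frac{10044}{651301} \approx -0.015421$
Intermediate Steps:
$s{\left(y \right)} = \frac{2 + y}{2 y}$
$O{\left(g \right)} = \frac{\left(1 + 3 g\right) \left(2 + g\right)}{2 g}$ ($O{\left(g \right)} = \left(3 g + 1\right) \frac{2 + g}{2 g} = \left(1 + 3 g\right) \frac{2 + g}{2 g} = \frac{\left(1 + 3 g\right) \left(2 + g\right)}{2 g}$)
$A = 7847$
$\frac{O{\left(-83 \right)}}{A} = \frac{\frac{1}{2} \frac{1}{-83} \left(1 + 3 \left(-83\right)\right) \left(2 - 83\right)}{7847} = \frac{1}{2} \left(- \frac{1}{83}\right) \left(1 - 249\right) \left(-81\right) \frac{1}{7847} = \frac{1}{2} \left(- \frac{1}{83}\right) \left(-248\right) \left(-81\right) \frac{1}{7847} = \left(- \frac{10044}{83}\right) \frac{1}{7847} = - \frac{10044}{651301}$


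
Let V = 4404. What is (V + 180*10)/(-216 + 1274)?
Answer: 3102/529 ≈ 5.8639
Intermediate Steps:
(V + 180*10)/(-216 + 1274) = (4404 + 180*10)/(-216 + 1274) = (4404 + 1800)/1058 = 6204*(1/1058) = 3102/529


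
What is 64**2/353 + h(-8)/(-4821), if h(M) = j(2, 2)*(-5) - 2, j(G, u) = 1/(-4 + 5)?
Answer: 19749287/1701813 ≈ 11.605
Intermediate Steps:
j(G, u) = 1 (j(G, u) = 1/1 = 1)
h(M) = -7 (h(M) = 1*(-5) - 2 = -5 - 2 = -7)
64**2/353 + h(-8)/(-4821) = 64**2/353 - 7/(-4821) = 4096*(1/353) - 7*(-1/4821) = 4096/353 + 7/4821 = 19749287/1701813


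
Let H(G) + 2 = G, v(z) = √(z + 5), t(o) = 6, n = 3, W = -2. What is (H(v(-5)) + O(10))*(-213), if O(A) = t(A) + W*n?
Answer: 426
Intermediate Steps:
O(A) = 0 (O(A) = 6 - 2*3 = 6 - 6 = 0)
v(z) = √(5 + z)
H(G) = -2 + G
(H(v(-5)) + O(10))*(-213) = ((-2 + √(5 - 5)) + 0)*(-213) = ((-2 + √0) + 0)*(-213) = ((-2 + 0) + 0)*(-213) = (-2 + 0)*(-213) = -2*(-213) = 426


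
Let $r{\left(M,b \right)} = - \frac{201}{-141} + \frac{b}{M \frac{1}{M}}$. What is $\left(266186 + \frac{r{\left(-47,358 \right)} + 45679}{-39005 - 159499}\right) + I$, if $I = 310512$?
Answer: $\frac{2690205123209}{4664844} \approx 5.767 \cdot 10^{5}$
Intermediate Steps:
$r{\left(M,b \right)} = \frac{67}{47} + b$ ($r{\left(M,b \right)} = \left(-201\right) \left(- \frac{1}{141}\right) + \frac{b}{1} = \frac{67}{47} + b 1 = \frac{67}{47} + b$)
$\left(266186 + \frac{r{\left(-47,358 \right)} + 45679}{-39005 - 159499}\right) + I = \left(266186 + \frac{\left(\frac{67}{47} + 358\right) + 45679}{-39005 - 159499}\right) + 310512 = \left(266186 + \frac{\frac{16893}{47} + 45679}{-198504}\right) + 310512 = \left(266186 + \frac{2163806}{47} \left(- \frac{1}{198504}\right)\right) + 310512 = \left(266186 - \frac{1081903}{4664844}\right) + 310512 = \frac{1241715083081}{4664844} + 310512 = \frac{2690205123209}{4664844}$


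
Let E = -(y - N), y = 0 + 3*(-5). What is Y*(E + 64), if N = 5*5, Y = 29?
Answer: 3016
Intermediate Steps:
y = -15 (y = 0 - 15 = -15)
N = 25
E = 40 (E = -(-15 - 1*25) = -(-15 - 25) = -1*(-40) = 40)
Y*(E + 64) = 29*(40 + 64) = 29*104 = 3016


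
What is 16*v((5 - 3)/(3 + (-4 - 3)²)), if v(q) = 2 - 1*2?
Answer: 0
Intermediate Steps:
v(q) = 0 (v(q) = 2 - 2 = 0)
16*v((5 - 3)/(3 + (-4 - 3)²)) = 16*0 = 0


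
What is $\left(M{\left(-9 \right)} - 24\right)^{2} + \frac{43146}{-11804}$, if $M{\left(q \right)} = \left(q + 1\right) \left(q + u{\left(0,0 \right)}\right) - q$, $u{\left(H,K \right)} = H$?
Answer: $\frac{19154025}{5902} \approx 3245.3$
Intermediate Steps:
$M{\left(q \right)} = - q + q \left(1 + q\right)$ ($M{\left(q \right)} = \left(q + 1\right) \left(q + 0\right) - q = \left(1 + q\right) q - q = q \left(1 + q\right) - q = - q + q \left(1 + q\right)$)
$\left(M{\left(-9 \right)} - 24\right)^{2} + \frac{43146}{-11804} = \left(\left(-9\right)^{2} - 24\right)^{2} + \frac{43146}{-11804} = \left(81 - 24\right)^{2} + 43146 \left(- \frac{1}{11804}\right) = 57^{2} - \frac{21573}{5902} = 3249 - \frac{21573}{5902} = \frac{19154025}{5902}$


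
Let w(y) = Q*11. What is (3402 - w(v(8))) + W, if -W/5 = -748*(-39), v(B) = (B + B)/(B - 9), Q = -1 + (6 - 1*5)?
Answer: -142458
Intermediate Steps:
Q = 0 (Q = -1 + (6 - 5) = -1 + 1 = 0)
v(B) = 2*B/(-9 + B) (v(B) = (2*B)/(-9 + B) = 2*B/(-9 + B))
w(y) = 0 (w(y) = 0*11 = 0)
W = -145860 (W = -(-3740)*(-39) = -5*29172 = -145860)
(3402 - w(v(8))) + W = (3402 - 1*0) - 145860 = (3402 + 0) - 145860 = 3402 - 145860 = -142458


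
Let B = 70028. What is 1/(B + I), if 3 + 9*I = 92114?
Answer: 9/722363 ≈ 1.2459e-5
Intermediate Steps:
I = 92111/9 (I = -⅓ + (⅑)*92114 = -⅓ + 92114/9 = 92111/9 ≈ 10235.)
1/(B + I) = 1/(70028 + 92111/9) = 1/(722363/9) = 9/722363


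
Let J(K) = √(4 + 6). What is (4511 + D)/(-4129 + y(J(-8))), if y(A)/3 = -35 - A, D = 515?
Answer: -10640042/8963333 + 7539*√10/8963333 ≈ -1.1844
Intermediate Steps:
J(K) = √10
y(A) = -105 - 3*A (y(A) = 3*(-35 - A) = -105 - 3*A)
(4511 + D)/(-4129 + y(J(-8))) = (4511 + 515)/(-4129 + (-105 - 3*√10)) = 5026/(-4234 - 3*√10)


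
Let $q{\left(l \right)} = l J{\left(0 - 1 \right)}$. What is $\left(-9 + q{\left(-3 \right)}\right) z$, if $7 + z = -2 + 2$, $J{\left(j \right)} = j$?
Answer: $42$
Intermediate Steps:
$z = -7$ ($z = -7 + \left(-2 + 2\right) = -7 + 0 = -7$)
$q{\left(l \right)} = - l$ ($q{\left(l \right)} = l \left(0 - 1\right) = l \left(-1\right) = - l$)
$\left(-9 + q{\left(-3 \right)}\right) z = \left(-9 - -3\right) \left(-7\right) = \left(-9 + 3\right) \left(-7\right) = \left(-6\right) \left(-7\right) = 42$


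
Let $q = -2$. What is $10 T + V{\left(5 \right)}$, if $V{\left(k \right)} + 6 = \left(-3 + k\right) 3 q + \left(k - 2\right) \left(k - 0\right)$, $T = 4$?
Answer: $37$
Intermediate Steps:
$V{\left(k \right)} = 12 - 6 k + k \left(-2 + k\right)$ ($V{\left(k \right)} = -6 + \left(\left(-3 + k\right) 3 \left(-2\right) + \left(k - 2\right) \left(k - 0\right)\right) = -6 + \left(\left(-9 + 3 k\right) \left(-2\right) + \left(-2 + k\right) \left(k + 0\right)\right) = -6 - \left(-18 + 6 k - \left(-2 + k\right) k\right) = -6 - \left(-18 + 6 k - k \left(-2 + k\right)\right) = -6 + \left(18 - 6 k + k \left(-2 + k\right)\right) = 12 - 6 k + k \left(-2 + k\right)$)
$10 T + V{\left(5 \right)} = 10 \cdot 4 + \left(12 + 5^{2} - 40\right) = 40 + \left(12 + 25 - 40\right) = 40 - 3 = 37$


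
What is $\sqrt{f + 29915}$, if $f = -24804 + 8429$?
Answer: $2 \sqrt{3385} \approx 116.36$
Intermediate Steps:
$f = -16375$
$\sqrt{f + 29915} = \sqrt{-16375 + 29915} = \sqrt{13540} = 2 \sqrt{3385}$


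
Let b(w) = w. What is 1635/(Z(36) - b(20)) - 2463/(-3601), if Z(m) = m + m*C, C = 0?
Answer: 5927043/57616 ≈ 102.87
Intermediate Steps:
Z(m) = m (Z(m) = m + m*0 = m + 0 = m)
1635/(Z(36) - b(20)) - 2463/(-3601) = 1635/(36 - 1*20) - 2463/(-3601) = 1635/(36 - 20) - 2463*(-1/3601) = 1635/16 + 2463/3601 = 5927043/57616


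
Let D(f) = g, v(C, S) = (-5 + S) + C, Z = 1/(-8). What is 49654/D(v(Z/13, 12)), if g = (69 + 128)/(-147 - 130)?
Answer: -13754158/197 ≈ -69818.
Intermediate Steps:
Z = -1/8 ≈ -0.12500
g = -197/277 (g = 197/(-277) = 197*(-1/277) = -197/277 ≈ -0.71119)
v(C, S) = -5 + C + S
D(f) = -197/277
49654/D(v(Z/13, 12)) = 49654/(-197/277) = 49654*(-277/197) = -13754158/197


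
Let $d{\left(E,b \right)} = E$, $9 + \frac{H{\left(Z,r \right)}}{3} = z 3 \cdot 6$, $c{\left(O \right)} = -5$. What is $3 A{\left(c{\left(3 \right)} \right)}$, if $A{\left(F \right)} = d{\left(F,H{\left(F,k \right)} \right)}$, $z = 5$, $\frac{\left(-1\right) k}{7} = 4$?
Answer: $-15$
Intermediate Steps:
$k = -28$ ($k = \left(-7\right) 4 = -28$)
$H{\left(Z,r \right)} = 243$ ($H{\left(Z,r \right)} = -27 + 3 \cdot 5 \cdot 3 \cdot 6 = -27 + 3 \cdot 15 \cdot 6 = -27 + 3 \cdot 90 = -27 + 270 = 243$)
$A{\left(F \right)} = F$
$3 A{\left(c{\left(3 \right)} \right)} = 3 \left(-5\right) = -15$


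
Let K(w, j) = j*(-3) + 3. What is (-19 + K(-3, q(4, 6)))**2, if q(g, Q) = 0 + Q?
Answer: 1156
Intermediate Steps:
q(g, Q) = Q
K(w, j) = 3 - 3*j (K(w, j) = -3*j + 3 = 3 - 3*j)
(-19 + K(-3, q(4, 6)))**2 = (-19 + (3 - 3*6))**2 = (-19 + (3 - 18))**2 = (-19 - 15)**2 = (-34)**2 = 1156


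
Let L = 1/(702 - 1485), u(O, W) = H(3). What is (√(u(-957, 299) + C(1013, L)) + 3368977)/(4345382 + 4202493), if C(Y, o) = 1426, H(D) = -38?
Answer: 3368977/8547875 + 2*√347/8547875 ≈ 0.39413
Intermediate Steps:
u(O, W) = -38
L = -1/783 (L = 1/(-783) = -1/783 ≈ -0.0012771)
(√(u(-957, 299) + C(1013, L)) + 3368977)/(4345382 + 4202493) = (√(-38 + 1426) + 3368977)/(4345382 + 4202493) = (√1388 + 3368977)/8547875 = (2*√347 + 3368977)*(1/8547875) = (3368977 + 2*√347)*(1/8547875) = 3368977/8547875 + 2*√347/8547875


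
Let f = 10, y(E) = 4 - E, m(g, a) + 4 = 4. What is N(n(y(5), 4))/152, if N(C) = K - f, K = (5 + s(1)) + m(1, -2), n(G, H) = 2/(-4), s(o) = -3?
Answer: -1/19 ≈ -0.052632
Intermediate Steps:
m(g, a) = 0 (m(g, a) = -4 + 4 = 0)
n(G, H) = -½ (n(G, H) = 2*(-¼) = -½)
K = 2 (K = (5 - 3) + 0 = 2 + 0 = 2)
N(C) = -8 (N(C) = 2 - 1*10 = 2 - 10 = -8)
N(n(y(5), 4))/152 = -8/152 = -8*1/152 = -1/19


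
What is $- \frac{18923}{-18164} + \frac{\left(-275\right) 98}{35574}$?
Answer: $\frac{170359}{599412} \approx 0.28421$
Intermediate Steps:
$- \frac{18923}{-18164} + \frac{\left(-275\right) 98}{35574} = \left(-18923\right) \left(- \frac{1}{18164}\right) - \frac{25}{33} = \frac{18923}{18164} - \frac{25}{33} = \frac{170359}{599412}$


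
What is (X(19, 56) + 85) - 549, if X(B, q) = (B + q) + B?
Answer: -370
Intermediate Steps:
X(B, q) = q + 2*B
(X(19, 56) + 85) - 549 = ((56 + 2*19) + 85) - 549 = ((56 + 38) + 85) - 549 = (94 + 85) - 549 = 179 - 549 = -370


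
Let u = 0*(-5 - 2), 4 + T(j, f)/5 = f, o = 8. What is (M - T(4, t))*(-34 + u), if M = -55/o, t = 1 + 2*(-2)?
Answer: -3825/4 ≈ -956.25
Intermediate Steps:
t = -3 (t = 1 - 4 = -3)
T(j, f) = -20 + 5*f
M = -55/8 ≈ -6.8750
u = 0 (u = 0*(-7) = 0)
(M - T(4, t))*(-34 + u) = (-55/8 - (-20 + 5*(-3)))*(-34 + 0) = (-55/8 - (-20 - 15))*(-34) = (-55/8 - 1*(-35))*(-34) = (-55/8 + 35)*(-34) = (225/8)*(-34) = -3825/4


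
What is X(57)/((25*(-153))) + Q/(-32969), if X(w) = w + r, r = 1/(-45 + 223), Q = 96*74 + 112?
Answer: -5247550043/22446943650 ≈ -0.23378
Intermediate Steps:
Q = 7216 (Q = 7104 + 112 = 7216)
r = 1/178 ≈ 0.0056180
X(w) = 1/178 + w (X(w) = w + 1/178 = 1/178 + w)
X(57)/((25*(-153))) + Q/(-32969) = (1/178 + 57)/((25*(-153))) + 7216/(-32969) = (10147/178)/(-3825) + 7216*(-1/32969) = (10147/178)*(-1/3825) - 7216/32969 = -10147/680850 - 7216/32969 = -5247550043/22446943650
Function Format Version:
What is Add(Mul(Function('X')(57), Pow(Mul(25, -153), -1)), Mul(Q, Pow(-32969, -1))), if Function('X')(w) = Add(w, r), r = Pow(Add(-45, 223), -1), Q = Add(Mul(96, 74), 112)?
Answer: Rational(-5247550043, 22446943650) ≈ -0.23378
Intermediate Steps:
Q = 7216 (Q = Add(7104, 112) = 7216)
r = Rational(1, 178) (r = Pow(178, -1) = Rational(1, 178) ≈ 0.0056180)
Function('X')(w) = Add(Rational(1, 178), w) (Function('X')(w) = Add(w, Rational(1, 178)) = Add(Rational(1, 178), w))
Add(Mul(Function('X')(57), Pow(Mul(25, -153), -1)), Mul(Q, Pow(-32969, -1))) = Add(Mul(Add(Rational(1, 178), 57), Pow(Mul(25, -153), -1)), Mul(7216, Pow(-32969, -1))) = Add(Mul(Rational(10147, 178), Pow(-3825, -1)), Mul(7216, Rational(-1, 32969))) = Add(Mul(Rational(10147, 178), Rational(-1, 3825)), Rational(-7216, 32969)) = Add(Rational(-10147, 680850), Rational(-7216, 32969)) = Rational(-5247550043, 22446943650)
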